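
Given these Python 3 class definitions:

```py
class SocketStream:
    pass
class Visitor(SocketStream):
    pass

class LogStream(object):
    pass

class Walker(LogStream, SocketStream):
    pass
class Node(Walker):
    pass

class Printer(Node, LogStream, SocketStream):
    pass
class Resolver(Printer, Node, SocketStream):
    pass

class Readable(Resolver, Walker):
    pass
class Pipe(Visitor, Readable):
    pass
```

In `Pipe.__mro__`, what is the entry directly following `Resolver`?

Printer

L[Pipe] = Pipe + merge(L[Visitor], L[Readable], [Visitor Readable])
  take Visitor:  [Visitor SocketStream object] + [Readable Resolver Printer Node Walker LogStream SocketStream object] + [Visitor Readable]
  take Readable:  [SocketStream object] + [Readable Resolver Printer Node Walker LogStream SocketStream object] + [Readable]
  take Resolver:  [SocketStream object] + [Resolver Printer Node Walker LogStream SocketStream object]
  take Printer:  [SocketStream object] + [Printer Node Walker LogStream SocketStream object]
  take Node:  [SocketStream object] + [Node Walker LogStream SocketStream object]
  take Walker:  [SocketStream object] + [Walker LogStream SocketStream object]
  take LogStream:  [SocketStream object] + [LogStream SocketStream object]
  take SocketStream:  [SocketStream object] + [SocketStream object]
  take object:  [object] + [object]
MRO: Pipe Visitor Readable Resolver Printer Node Walker LogStream SocketStream object
Resolver is at position 3; next is Printer.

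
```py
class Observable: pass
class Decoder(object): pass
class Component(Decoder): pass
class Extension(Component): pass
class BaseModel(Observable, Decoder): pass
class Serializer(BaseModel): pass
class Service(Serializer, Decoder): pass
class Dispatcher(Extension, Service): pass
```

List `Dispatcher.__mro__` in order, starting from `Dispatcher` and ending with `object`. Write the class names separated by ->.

L[Dispatcher] = Dispatcher + merge(L[Extension], L[Service], [Extension Service])
  take Extension:  [Extension Component Decoder object] + [Service Serializer BaseModel Observable Decoder object] + [Extension Service]
  take Component:  [Component Decoder object] + [Service Serializer BaseModel Observable Decoder object] + [Service]
  take Service:  [Decoder object] + [Service Serializer BaseModel Observable Decoder object] + [Service]
  take Serializer:  [Decoder object] + [Serializer BaseModel Observable Decoder object]
  take BaseModel:  [Decoder object] + [BaseModel Observable Decoder object]
  take Observable:  [Decoder object] + [Observable Decoder object]
  take Decoder:  [Decoder object] + [Decoder object]
  take object:  [object] + [object]

Dispatcher -> Extension -> Component -> Service -> Serializer -> BaseModel -> Observable -> Decoder -> object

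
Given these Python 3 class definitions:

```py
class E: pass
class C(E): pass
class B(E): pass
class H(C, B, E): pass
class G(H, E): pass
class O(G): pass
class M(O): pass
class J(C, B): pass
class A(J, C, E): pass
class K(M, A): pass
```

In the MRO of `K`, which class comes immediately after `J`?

C

L[K] = K + merge(L[M], L[A], [M A])
  take M:  [M O G H C B E object] + [A J C B E object] + [M A]
  take O:  [O G H C B E object] + [A J C B E object] + [A]
  take G:  [G H C B E object] + [A J C B E object] + [A]
  take H:  [H C B E object] + [A J C B E object] + [A]
  take A:  [C B E object] + [A J C B E object] + [A]
  take J:  [C B E object] + [J C B E object]
  take C:  [C B E object] + [C B E object]
  take B:  [B E object] + [B E object]
  take E:  [E object] + [E object]
  take object:  [object] + [object]
MRO: K M O G H A J C B E object
J is at position 6; next is C.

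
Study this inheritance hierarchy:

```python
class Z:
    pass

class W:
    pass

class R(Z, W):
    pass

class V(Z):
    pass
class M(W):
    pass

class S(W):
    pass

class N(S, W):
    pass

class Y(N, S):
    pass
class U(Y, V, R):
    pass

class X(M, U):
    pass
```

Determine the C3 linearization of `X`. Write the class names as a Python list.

[X, M, U, Y, N, S, V, R, Z, W, object]

L[X] = X + merge(L[M], L[U], [M U])
  take M:  [M W object] + [U Y N S V R Z W object] + [M U]
  take U:  [W object] + [U Y N S V R Z W object] + [U]
  take Y:  [W object] + [Y N S V R Z W object]
  take N:  [W object] + [N S V R Z W object]
  take S:  [W object] + [S V R Z W object]
  take V:  [W object] + [V R Z W object]
  take R:  [W object] + [R Z W object]
  take Z:  [W object] + [Z W object]
  take W:  [W object] + [W object]
  take object:  [object] + [object]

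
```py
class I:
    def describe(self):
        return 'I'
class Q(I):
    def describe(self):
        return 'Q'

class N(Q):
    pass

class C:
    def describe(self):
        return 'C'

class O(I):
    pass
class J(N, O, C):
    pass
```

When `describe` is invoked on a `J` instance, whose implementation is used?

Q

L[J] = J + merge(L[N], L[O], L[C], [N O C])
  take N:  [N Q I object] + [O I object] + [C object] + [N O C]
  take Q:  [Q I object] + [O I object] + [C object] + [O C]
  take O:  [I object] + [O I object] + [C object] + [O C]
  take I:  [I object] + [I object] + [C object] + [C]
  take C:  [object] + [object] + [C object] + [C]
  take object:  [object] + [object] + [object]
MRO: J N Q O I C object
describe is defined in: C, I, Q. First along the MRO is Q.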